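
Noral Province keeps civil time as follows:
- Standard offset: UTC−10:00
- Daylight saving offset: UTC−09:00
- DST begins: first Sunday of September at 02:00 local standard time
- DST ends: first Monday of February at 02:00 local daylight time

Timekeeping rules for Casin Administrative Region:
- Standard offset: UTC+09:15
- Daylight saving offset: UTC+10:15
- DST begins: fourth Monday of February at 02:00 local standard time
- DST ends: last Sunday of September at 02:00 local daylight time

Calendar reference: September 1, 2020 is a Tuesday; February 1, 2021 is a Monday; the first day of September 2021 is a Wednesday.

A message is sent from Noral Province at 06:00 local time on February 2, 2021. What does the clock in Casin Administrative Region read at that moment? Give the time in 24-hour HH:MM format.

01:15

1 September 2020 is a Tuesday, so the first Sunday is September 6.
1 February 2021 is a Monday, so the first Monday is February 1.
February 2, 2021 does not fall between 6 September 2020 and 1 February 2021, so daylight saving is not in effect and Noral Province is at UTC−10:00.
06:00 Noral Province + 10h = 16:00 UTC.
1 February 2021 is a Monday, so the first Monday is February 1 and the fourth is February 22.
1 September 2021 is a Wednesday, so Sundays fall on 5, 12, 19, 26; the last is September 26.
At the standard offset (UTC+09:15), 16:00 UTC + 9h15m = 01:15 Casin Administrative Region standard time (rolling into the next day, 3 February 2021).
Daylight saving runs 22 February – 26 September; the standard-time date in Casin Administrative Region, February 3, 2021, is outside that window, so Casin Administrative Region is on standard time at UTC+09:15.
16:00 UTC + 9h15m = 01:15 Casin Administrative Region (rolling into the next day, 3 February 2021).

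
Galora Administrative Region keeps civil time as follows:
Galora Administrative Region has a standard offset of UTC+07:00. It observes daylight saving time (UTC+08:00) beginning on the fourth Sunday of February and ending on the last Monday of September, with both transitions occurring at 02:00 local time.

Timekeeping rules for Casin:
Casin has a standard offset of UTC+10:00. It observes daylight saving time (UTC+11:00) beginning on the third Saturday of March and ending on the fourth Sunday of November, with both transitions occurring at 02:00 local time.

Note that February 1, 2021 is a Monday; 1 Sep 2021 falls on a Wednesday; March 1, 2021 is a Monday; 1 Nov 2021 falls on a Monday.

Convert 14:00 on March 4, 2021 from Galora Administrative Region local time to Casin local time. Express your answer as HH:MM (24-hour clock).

16:00

1 February 2021 is a Monday, so the first Sunday is February 7 and the fourth is February 28.
1 September 2021 is a Wednesday, so Mondays fall on 6, 13, 20, 27; the last is September 27.
March 4, 2021 lies within the daylight-saving period (28 February – 27 September), so Galora Administrative Region is on daylight time, UTC+08:00.
14:00 Galora Administrative Region − 8h = 06:00 UTC.
1 March 2021 is a Monday, so the first Saturday is March 6 and the third is March 20.
1 November 2021 is a Monday, so the first Sunday is November 7 and the fourth is November 28.
At the standard offset (UTC+10:00), 06:00 UTC + 10h = 16:00 Casin standard time.
Daylight saving runs 20 March – 28 November; the standard-time date in Casin, March 4, 2021, is outside that window, so Casin is on standard time at UTC+10:00.
06:00 UTC + 10h = 16:00 Casin.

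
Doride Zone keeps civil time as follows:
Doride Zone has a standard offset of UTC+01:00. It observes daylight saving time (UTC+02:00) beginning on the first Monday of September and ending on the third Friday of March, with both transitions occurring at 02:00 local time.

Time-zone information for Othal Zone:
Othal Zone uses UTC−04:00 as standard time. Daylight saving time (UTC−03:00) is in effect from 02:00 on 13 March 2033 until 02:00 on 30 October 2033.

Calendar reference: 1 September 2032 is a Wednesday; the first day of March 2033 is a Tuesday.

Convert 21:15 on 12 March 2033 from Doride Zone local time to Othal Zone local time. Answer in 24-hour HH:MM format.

15:15

1 September 2032 is a Wednesday, so the first Monday is September 6.
1 March 2033 is a Tuesday, so the first Friday is March 4 and the third is March 18.
12 March 2033 falls between 6 September 2032 and 18 March 2033, so daylight saving is in effect and Doride Zone is at UTC+02:00.
21:15 Doride Zone − 2h = 19:15 UTC.
At the standard offset (UTC−04:00), 19:15 UTC − 4h = 15:15 Othal Zone standard time.
The standard-time date in Othal Zone, 12 March 2033, does not fall between 13 March and 30 October, so daylight saving is not in effect and Othal Zone is at UTC−04:00.
19:15 UTC − 4h = 15:15 Othal Zone.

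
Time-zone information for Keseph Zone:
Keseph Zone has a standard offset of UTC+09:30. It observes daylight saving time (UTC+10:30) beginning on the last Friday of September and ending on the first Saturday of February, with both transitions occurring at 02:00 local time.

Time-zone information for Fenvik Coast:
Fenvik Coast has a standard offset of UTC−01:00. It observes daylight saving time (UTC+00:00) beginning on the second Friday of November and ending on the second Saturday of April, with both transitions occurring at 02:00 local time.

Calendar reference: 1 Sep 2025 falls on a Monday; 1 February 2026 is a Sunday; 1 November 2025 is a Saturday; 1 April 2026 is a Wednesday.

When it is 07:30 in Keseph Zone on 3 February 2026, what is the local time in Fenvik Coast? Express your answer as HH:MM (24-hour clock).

1 September 2025 is a Monday, so Fridays fall on 5, 12, 19, 26; the last is September 26.
1 February 2026 is a Sunday, so the first Saturday is February 7.
3 February 2026 falls between 26 September 2025 and 7 February 2026, so daylight saving is in effect and Keseph Zone is at UTC+10:30.
07:30 Keseph Zone − 10h30m = 21:00 UTC (rolling into the previous day, 2 February 2026).
1 November 2025 is a Saturday, so the first Friday is November 7 and the second is November 14.
1 April 2026 is a Wednesday, so the first Saturday is April 4 and the second is April 11.
At the standard offset (UTC−01:00), 21:00 UTC − 1h = 20:00 Fenvik Coast standard time.
Daylight saving runs 14 November 2025 – 11 April 2026; the standard-time date in Fenvik Coast, 2 February 2026, is inside that window, so Fenvik Coast is at UTC+00:00.
21:00 UTC + 0h = 21:00 Fenvik Coast.

21:00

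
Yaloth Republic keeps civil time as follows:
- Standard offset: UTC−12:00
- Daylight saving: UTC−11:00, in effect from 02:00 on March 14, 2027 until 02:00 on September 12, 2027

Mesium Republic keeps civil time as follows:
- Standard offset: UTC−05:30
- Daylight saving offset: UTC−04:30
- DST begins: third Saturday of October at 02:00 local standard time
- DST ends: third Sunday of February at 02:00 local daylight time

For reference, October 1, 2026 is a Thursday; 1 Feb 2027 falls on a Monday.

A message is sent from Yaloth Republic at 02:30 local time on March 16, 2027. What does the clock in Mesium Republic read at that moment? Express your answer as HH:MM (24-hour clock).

08:00

March 16, 2027 lies within the daylight-saving period (14 March – 12 September), so Yaloth Republic is on daylight time, UTC−11:00.
02:30 Yaloth Republic + 11h = 13:30 UTC.
1 October 2026 is a Thursday, so the first Saturday is October 3 and the third is October 17.
1 February 2027 is a Monday, so the first Sunday is February 7 and the third is February 21.
At the standard offset (UTC−05:30), 13:30 UTC − 5h30m = 08:00 Mesium Republic standard time.
The standard-time date in Mesium Republic, March 16, 2027, is outside the daylight-saving period (17 October 2026 – 21 February 2027), so Mesium Republic is on standard time, UTC−05:30.
13:30 UTC − 5h30m = 08:00 Mesium Republic.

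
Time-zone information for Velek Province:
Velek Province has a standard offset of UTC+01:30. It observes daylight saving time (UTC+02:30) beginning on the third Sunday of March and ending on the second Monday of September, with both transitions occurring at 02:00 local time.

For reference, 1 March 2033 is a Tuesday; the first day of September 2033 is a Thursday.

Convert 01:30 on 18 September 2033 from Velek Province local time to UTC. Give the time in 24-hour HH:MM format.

00:00

1 March 2033 is a Tuesday, so the first Sunday is March 6 and the third is March 20.
1 September 2033 is a Thursday, so the first Monday is September 5 and the second is September 12.
Daylight saving runs 20 March – 12 September; 18 September 2033 is outside that window, so Velek Province is on standard time at UTC+01:30.
01:30 local − 1h30m = 00:00 UTC.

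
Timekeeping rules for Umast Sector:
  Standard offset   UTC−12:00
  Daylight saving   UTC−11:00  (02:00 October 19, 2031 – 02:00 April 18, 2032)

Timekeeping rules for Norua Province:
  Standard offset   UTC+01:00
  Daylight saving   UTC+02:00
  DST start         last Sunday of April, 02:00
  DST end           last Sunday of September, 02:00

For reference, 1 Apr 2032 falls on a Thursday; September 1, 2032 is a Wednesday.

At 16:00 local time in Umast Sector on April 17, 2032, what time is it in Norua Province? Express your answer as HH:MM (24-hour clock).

04:00

Daylight saving runs 19 October 2031 – 18 April 2032; April 17, 2032 is inside that window, so Umast Sector is at UTC−11:00.
16:00 Umast Sector + 11h = 03:00 UTC (rolling into the next day, 18 April 2032).
1 April 2032 is a Thursday, so Sundays fall on 4, 11, 18, 25; the last is April 25.
1 September 2032 is a Wednesday, so Sundays fall on 5, 12, 19, 26; the last is September 26.
At the standard offset (UTC+01:00), 03:00 UTC + 1h = 04:00 Norua Province standard time.
The standard-time date in Norua Province, April 18, 2032, is outside the daylight-saving period (25 April – 26 September), so Norua Province is on standard time, UTC+01:00.
03:00 UTC + 1h = 04:00 Norua Province.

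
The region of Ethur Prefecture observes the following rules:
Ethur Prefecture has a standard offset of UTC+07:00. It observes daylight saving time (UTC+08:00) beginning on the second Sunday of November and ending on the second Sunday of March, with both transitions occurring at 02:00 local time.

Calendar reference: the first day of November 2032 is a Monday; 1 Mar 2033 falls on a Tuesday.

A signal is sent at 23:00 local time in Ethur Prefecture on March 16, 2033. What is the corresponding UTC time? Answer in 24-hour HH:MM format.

1 November 2032 is a Monday, so the first Sunday is November 7 and the second is November 14.
1 March 2033 is a Tuesday, so the first Sunday is March 6 and the second is March 13.
March 16, 2033 does not fall between 14 November 2032 and 13 March 2033, so daylight saving is not in effect and Ethur Prefecture is at UTC+07:00.
23:00 local − 7h = 16:00 UTC.

16:00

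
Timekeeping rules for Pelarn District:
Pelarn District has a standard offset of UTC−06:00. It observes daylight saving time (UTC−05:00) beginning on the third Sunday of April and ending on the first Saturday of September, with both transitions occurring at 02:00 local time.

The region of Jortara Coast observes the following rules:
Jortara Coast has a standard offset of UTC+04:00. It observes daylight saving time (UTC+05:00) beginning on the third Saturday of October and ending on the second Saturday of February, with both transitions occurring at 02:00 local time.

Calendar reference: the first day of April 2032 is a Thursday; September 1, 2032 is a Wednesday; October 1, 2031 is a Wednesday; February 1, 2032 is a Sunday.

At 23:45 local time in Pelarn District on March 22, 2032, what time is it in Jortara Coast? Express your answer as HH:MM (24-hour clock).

1 April 2032 is a Thursday, so the first Sunday is April 4 and the third is April 18.
1 September 2032 is a Wednesday, so the first Saturday is September 4.
March 22, 2032 does not fall between 18 April and 4 September, so daylight saving is not in effect and Pelarn District is at UTC−06:00.
23:45 Pelarn District + 6h = 05:45 UTC (rolling into the next day, 23 March 2032).
1 October 2031 is a Wednesday, so the first Saturday is October 4 and the third is October 18.
1 February 2032 is a Sunday, so the first Saturday is February 7 and the second is February 14.
At the standard offset (UTC+04:00), 05:45 UTC + 4h = 09:45 Jortara Coast standard time.
The standard-time date in Jortara Coast, March 23, 2032, does not fall between 18 October 2031 and 14 February 2032, so daylight saving is not in effect and Jortara Coast is at UTC+04:00.
05:45 UTC + 4h = 09:45 Jortara Coast.

09:45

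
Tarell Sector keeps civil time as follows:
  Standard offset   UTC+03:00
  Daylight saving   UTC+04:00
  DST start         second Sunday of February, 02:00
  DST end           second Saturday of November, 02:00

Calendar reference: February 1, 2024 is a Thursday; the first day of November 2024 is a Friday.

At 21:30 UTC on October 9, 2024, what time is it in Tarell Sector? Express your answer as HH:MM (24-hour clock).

1 February 2024 is a Thursday, so the first Sunday is February 4 and the second is February 11.
1 November 2024 is a Friday, so the first Saturday is November 2 and the second is November 9.
At the standard offset (UTC+03:00), 21:30 UTC + 3h = 00:30 Tarell Sector standard time (rolling into the next day, 10 October 2024).
Daylight saving runs 11 February – 9 November; the standard-time date in Tarell Sector, October 10, 2024, is inside that window, so Tarell Sector is at UTC+04:00.
21:30 UTC + 4h = 01:30 local (rolling into the next day, 10 October 2024).

01:30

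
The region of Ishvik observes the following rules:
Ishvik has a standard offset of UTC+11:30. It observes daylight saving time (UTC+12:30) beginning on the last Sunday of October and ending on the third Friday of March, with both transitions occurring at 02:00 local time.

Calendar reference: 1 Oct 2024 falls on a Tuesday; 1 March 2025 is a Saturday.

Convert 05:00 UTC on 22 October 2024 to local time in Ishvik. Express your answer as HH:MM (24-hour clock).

1 October 2024 is a Tuesday, so Sundays fall on 6, 13, 20, 27; the last is October 27.
1 March 2025 is a Saturday, so the first Friday is March 7 and the third is March 21.
At the standard offset (UTC+11:30), 05:00 UTC + 11h30m = 16:30 Ishvik standard time.
The standard-time date in Ishvik, 22 October 2024, does not fall between 27 October 2024 and 21 March 2025, so daylight saving is not in effect and Ishvik is at UTC+11:30.
05:00 UTC + 11h30m = 16:30 local.

16:30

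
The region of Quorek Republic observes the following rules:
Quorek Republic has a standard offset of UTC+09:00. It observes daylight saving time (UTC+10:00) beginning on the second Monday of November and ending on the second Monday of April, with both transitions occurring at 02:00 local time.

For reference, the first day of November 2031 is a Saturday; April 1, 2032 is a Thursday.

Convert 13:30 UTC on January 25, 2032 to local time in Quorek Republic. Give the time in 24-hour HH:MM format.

1 November 2031 is a Saturday, so the first Monday is November 3 and the second is November 10.
1 April 2032 is a Thursday, so the first Monday is April 5 and the second is April 12.
At the standard offset (UTC+09:00), 13:30 UTC + 9h = 22:30 Quorek Republic standard time.
The standard-time date in Quorek Republic, January 25, 2032, lies within the daylight-saving period (10 November 2031 – 12 April 2032), so Quorek Republic is on daylight time, UTC+10:00.
13:30 UTC + 10h = 23:30 local.

23:30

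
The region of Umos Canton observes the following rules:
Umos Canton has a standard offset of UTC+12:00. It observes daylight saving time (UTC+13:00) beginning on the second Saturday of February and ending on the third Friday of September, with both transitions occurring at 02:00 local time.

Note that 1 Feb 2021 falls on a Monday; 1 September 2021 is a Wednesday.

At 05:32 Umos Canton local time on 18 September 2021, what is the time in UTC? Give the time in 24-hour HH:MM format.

1 February 2021 is a Monday, so the first Saturday is February 6 and the second is February 13.
1 September 2021 is a Wednesday, so the first Friday is September 3 and the third is September 17.
18 September 2021 is outside the daylight-saving period (13 February – 17 September), so Umos Canton is on standard time, UTC+12:00.
05:32 local − 12h = 17:32 UTC (rolling into the previous day, 17 September 2021).

17:32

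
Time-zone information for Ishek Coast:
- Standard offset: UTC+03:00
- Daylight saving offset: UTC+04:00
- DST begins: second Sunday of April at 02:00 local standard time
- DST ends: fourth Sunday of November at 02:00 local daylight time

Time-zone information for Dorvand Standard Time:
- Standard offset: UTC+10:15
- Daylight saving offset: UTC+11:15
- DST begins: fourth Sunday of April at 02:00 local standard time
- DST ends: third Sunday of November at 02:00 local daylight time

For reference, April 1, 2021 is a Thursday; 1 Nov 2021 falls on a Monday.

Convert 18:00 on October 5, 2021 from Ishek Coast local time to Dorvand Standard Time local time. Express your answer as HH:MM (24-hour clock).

01:15

1 April 2021 is a Thursday, so the first Sunday is April 4 and the second is April 11.
1 November 2021 is a Monday, so the first Sunday is November 7 and the fourth is November 28.
October 5, 2021 falls between 11 April and 28 November, so daylight saving is in effect and Ishek Coast is at UTC+04:00.
18:00 Ishek Coast − 4h = 14:00 UTC.
1 April 2021 is a Thursday, so the first Sunday is April 4 and the fourth is April 25.
1 November 2021 is a Monday, so the first Sunday is November 7 and the third is November 21.
At the standard offset (UTC+10:15), 14:00 UTC + 10h15m = 00:15 Dorvand Standard Time standard time (rolling into the next day, 6 October 2021).
The standard-time date in Dorvand Standard Time, October 6, 2021, lies within the daylight-saving period (25 April – 21 November), so Dorvand Standard Time is on daylight time, UTC+11:15.
14:00 UTC + 11h15m = 01:15 Dorvand Standard Time (rolling into the next day, 6 October 2021).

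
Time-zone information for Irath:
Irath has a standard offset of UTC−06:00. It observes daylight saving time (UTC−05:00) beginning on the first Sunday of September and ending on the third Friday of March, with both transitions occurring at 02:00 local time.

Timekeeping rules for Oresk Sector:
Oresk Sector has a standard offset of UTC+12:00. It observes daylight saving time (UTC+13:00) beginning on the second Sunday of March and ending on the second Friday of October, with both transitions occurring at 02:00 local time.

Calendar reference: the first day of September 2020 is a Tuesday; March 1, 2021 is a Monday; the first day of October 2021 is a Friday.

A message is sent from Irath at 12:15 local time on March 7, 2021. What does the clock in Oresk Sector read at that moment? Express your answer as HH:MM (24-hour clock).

05:15

1 September 2020 is a Tuesday, so the first Sunday is September 6.
1 March 2021 is a Monday, so the first Friday is March 5 and the third is March 19.
March 7, 2021 falls between 6 September 2020 and 19 March 2021, so daylight saving is in effect and Irath is at UTC−05:00.
12:15 Irath + 5h = 17:15 UTC.
1 March 2021 is a Monday, so the first Sunday is March 7 and the second is March 14.
1 October 2021 is a Friday, so the first Friday is October 1 and the second is October 8.
At the standard offset (UTC+12:00), 17:15 UTC + 12h = 05:15 Oresk Sector standard time (rolling into the next day, 8 March 2021).
The standard-time date in Oresk Sector, March 8, 2021, does not fall between 14 March and 8 October, so daylight saving is not in effect and Oresk Sector is at UTC+12:00.
17:15 UTC + 12h = 05:15 Oresk Sector (rolling into the next day, 8 March 2021).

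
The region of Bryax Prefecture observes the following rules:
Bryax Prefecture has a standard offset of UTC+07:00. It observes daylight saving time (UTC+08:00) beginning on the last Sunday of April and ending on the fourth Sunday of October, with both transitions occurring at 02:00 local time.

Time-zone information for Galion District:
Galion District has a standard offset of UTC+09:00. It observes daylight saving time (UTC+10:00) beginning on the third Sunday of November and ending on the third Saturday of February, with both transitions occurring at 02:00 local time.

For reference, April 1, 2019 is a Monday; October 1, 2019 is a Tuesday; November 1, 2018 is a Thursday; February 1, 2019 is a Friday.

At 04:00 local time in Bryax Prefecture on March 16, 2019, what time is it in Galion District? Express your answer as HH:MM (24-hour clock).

1 April 2019 is a Monday, so Sundays fall on 7, 14, 21, 28; the last is April 28.
1 October 2019 is a Tuesday, so the first Sunday is October 6 and the fourth is October 27.
March 16, 2019 does not fall between 28 April and 27 October, so daylight saving is not in effect and Bryax Prefecture is at UTC+07:00.
04:00 Bryax Prefecture − 7h = 21:00 UTC (rolling into the previous day, 15 March 2019).
1 November 2018 is a Thursday, so the first Sunday is November 4 and the third is November 18.
1 February 2019 is a Friday, so the first Saturday is February 2 and the third is February 16.
At the standard offset (UTC+09:00), 21:00 UTC + 9h = 06:00 Galion District standard time (rolling into the next day, 16 March 2019).
The standard-time date in Galion District, March 16, 2019, is outside the daylight-saving period (18 November 2018 – 16 February 2019), so Galion District is on standard time, UTC+09:00.
21:00 UTC + 9h = 06:00 Galion District (rolling into the next day, 16 March 2019).

06:00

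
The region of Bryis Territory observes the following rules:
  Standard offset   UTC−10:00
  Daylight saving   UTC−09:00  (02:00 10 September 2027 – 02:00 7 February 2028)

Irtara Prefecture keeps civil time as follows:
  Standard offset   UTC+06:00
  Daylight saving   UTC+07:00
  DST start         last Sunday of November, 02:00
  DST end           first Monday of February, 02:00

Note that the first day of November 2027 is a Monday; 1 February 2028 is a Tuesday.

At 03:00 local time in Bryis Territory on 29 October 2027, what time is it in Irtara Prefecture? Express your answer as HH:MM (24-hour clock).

18:00

Daylight saving runs 10 September 2027 – 7 February 2028; 29 October 2027 is inside that window, so Bryis Territory is at UTC−09:00.
03:00 Bryis Territory + 9h = 12:00 UTC.
1 November 2027 is a Monday, so Sundays fall on 7, 14, 21, 28; the last is November 28.
1 February 2028 is a Tuesday, so the first Monday is February 7.
At the standard offset (UTC+06:00), 12:00 UTC + 6h = 18:00 Irtara Prefecture standard time.
Daylight saving runs 28 November 2027 – 7 February 2028; the standard-time date in Irtara Prefecture, 29 October 2027, is outside that window, so Irtara Prefecture is on standard time at UTC+06:00.
12:00 UTC + 6h = 18:00 Irtara Prefecture.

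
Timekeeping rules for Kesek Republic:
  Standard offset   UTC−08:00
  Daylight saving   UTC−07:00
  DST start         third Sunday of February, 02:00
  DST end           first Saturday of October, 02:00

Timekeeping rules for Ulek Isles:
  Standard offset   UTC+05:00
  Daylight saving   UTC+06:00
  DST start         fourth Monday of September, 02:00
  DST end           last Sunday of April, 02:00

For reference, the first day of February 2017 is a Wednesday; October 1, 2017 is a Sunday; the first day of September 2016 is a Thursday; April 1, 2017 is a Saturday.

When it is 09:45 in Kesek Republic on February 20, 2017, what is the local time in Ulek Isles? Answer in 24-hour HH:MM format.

1 February 2017 is a Wednesday, so the first Sunday is February 5 and the third is February 19.
1 October 2017 is a Sunday, so the first Saturday is October 7.
February 20, 2017 lies within the daylight-saving period (19 February – 7 October), so Kesek Republic is on daylight time, UTC−07:00.
09:45 Kesek Republic + 7h = 16:45 UTC.
1 September 2016 is a Thursday, so the first Monday is September 5 and the fourth is September 26.
1 April 2017 is a Saturday, so Sundays fall on 2, 9, 16, 23, 30; the last is April 30.
At the standard offset (UTC+05:00), 16:45 UTC + 5h = 21:45 Ulek Isles standard time.
Daylight saving runs 26 September 2016 – 30 April 2017; the standard-time date in Ulek Isles, February 20, 2017, is inside that window, so Ulek Isles is at UTC+06:00.
16:45 UTC + 6h = 22:45 Ulek Isles.

22:45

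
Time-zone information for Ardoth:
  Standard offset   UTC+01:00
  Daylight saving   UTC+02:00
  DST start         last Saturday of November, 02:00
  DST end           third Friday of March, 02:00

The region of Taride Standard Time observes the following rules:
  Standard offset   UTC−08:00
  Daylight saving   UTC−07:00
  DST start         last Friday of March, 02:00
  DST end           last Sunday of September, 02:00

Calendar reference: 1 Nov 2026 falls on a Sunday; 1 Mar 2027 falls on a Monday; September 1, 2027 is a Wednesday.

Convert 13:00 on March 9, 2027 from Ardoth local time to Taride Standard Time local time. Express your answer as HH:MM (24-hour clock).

1 November 2026 is a Sunday, so Saturdays fall on 7, 14, 21, 28; the last is November 28.
1 March 2027 is a Monday, so the first Friday is March 5 and the third is March 19.
Daylight saving runs 28 November 2026 – 19 March 2027; March 9, 2027 is inside that window, so Ardoth is at UTC+02:00.
13:00 Ardoth − 2h = 11:00 UTC.
1 March 2027 is a Monday, so Fridays fall on 5, 12, 19, 26; the last is March 26.
1 September 2027 is a Wednesday, so Sundays fall on 5, 12, 19, 26; the last is September 26.
At the standard offset (UTC−08:00), 11:00 UTC − 8h = 03:00 Taride Standard Time standard time.
The standard-time date in Taride Standard Time, March 9, 2027, is outside the daylight-saving period (26 March – 26 September), so Taride Standard Time is on standard time, UTC−08:00.
11:00 UTC − 8h = 03:00 Taride Standard Time.

03:00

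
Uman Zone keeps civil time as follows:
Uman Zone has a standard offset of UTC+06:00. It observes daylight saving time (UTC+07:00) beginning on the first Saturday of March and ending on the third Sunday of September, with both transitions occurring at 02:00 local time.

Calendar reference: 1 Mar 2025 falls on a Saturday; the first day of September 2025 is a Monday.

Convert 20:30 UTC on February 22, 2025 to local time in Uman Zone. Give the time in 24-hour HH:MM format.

1 March 2025 is a Saturday, so the first Saturday is March 1.
1 September 2025 is a Monday, so the first Sunday is September 7 and the third is September 21.
At the standard offset (UTC+06:00), 20:30 UTC + 6h = 02:30 Uman Zone standard time (rolling into the next day, 23 February 2025).
Daylight saving runs 1 March – 21 September; the standard-time date in Uman Zone, February 23, 2025, is outside that window, so Uman Zone is on standard time at UTC+06:00.
20:30 UTC + 6h = 02:30 local (rolling into the next day, 23 February 2025).

02:30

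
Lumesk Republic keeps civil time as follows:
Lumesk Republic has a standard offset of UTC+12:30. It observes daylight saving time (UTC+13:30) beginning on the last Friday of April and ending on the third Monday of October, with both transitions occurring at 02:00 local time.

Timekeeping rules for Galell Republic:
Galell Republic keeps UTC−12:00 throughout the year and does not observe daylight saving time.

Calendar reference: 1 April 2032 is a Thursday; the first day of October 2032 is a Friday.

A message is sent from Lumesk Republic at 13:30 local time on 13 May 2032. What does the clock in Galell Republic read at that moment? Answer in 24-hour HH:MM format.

1 April 2032 is a Thursday, so Fridays fall on 2, 9, 16, 23, 30; the last is April 30.
1 October 2032 is a Friday, so the first Monday is October 4 and the third is October 18.
13 May 2032 lies within the daylight-saving period (30 April – 18 October), so Lumesk Republic is on daylight time, UTC+13:30.
13:30 Lumesk Republic − 13h30m = 00:00 UTC.
Galell Republic has no daylight saving, so its offset is UTC−12:00 year-round.
00:00 UTC − 12h = 12:00 Galell Republic (rolling into the previous day, 12 May 2032).

12:00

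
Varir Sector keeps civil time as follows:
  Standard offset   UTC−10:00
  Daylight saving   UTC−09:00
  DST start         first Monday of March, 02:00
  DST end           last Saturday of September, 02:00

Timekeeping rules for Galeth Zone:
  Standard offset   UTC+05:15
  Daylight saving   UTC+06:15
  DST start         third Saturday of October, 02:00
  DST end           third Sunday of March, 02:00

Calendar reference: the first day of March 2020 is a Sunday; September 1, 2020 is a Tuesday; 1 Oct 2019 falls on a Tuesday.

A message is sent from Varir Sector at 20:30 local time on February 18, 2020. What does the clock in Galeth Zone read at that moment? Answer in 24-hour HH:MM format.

12:45

1 March 2020 is a Sunday, so the first Monday is March 2.
1 September 2020 is a Tuesday, so Saturdays fall on 5, 12, 19, 26; the last is September 26.
February 18, 2020 is outside the daylight-saving period (2 March – 26 September), so Varir Sector is on standard time, UTC−10:00.
20:30 Varir Sector + 10h = 06:30 UTC (rolling into the next day, 19 February 2020).
1 October 2019 is a Tuesday, so the first Saturday is October 5 and the third is October 19.
1 March 2020 is a Sunday, so the first Sunday is March 1 and the third is March 15.
At the standard offset (UTC+05:15), 06:30 UTC + 5h15m = 11:45 Galeth Zone standard time.
The standard-time date in Galeth Zone, February 19, 2020, falls between 19 October 2019 and 15 March 2020, so daylight saving is in effect and Galeth Zone is at UTC+06:15.
06:30 UTC + 6h15m = 12:45 Galeth Zone.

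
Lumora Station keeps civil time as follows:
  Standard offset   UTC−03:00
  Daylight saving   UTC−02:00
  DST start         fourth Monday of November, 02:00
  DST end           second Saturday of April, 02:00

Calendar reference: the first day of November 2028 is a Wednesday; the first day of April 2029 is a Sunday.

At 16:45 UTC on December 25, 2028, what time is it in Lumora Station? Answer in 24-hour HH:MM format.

1 November 2028 is a Wednesday, so the first Monday is November 6 and the fourth is November 27.
1 April 2029 is a Sunday, so the first Saturday is April 7 and the second is April 14.
At the standard offset (UTC−03:00), 16:45 UTC − 3h = 13:45 Lumora Station standard time.
Daylight saving runs 27 November 2028 – 14 April 2029; the standard-time date in Lumora Station, December 25, 2028, is inside that window, so Lumora Station is at UTC−02:00.
16:45 UTC − 2h = 14:45 local.

14:45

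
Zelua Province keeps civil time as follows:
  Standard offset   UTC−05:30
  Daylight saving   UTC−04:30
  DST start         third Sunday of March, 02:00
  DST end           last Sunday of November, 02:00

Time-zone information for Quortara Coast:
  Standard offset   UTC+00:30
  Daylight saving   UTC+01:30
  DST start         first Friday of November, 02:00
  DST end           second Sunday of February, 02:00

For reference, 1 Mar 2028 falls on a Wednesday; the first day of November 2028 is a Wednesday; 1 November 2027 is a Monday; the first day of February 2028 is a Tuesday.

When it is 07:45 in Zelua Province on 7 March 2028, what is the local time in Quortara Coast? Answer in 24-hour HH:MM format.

13:45

1 March 2028 is a Wednesday, so the first Sunday is March 5 and the third is March 19.
1 November 2028 is a Wednesday, so Sundays fall on 5, 12, 19, 26; the last is November 26.
Daylight saving runs 19 March – 26 November; 7 March 2028 is outside that window, so Zelua Province is on standard time at UTC−05:30.
07:45 Zelua Province + 5h30m = 13:15 UTC.
1 November 2027 is a Monday, so the first Friday is November 5.
1 February 2028 is a Tuesday, so the first Sunday is February 6 and the second is February 13.
At the standard offset (UTC+00:30), 13:15 UTC + 0h30m = 13:45 Quortara Coast standard time.
The standard-time date in Quortara Coast, 7 March 2028, does not fall between 5 November 2027 and 13 February 2028, so daylight saving is not in effect and Quortara Coast is at UTC+00:30.
13:15 UTC + 0h30m = 13:45 Quortara Coast.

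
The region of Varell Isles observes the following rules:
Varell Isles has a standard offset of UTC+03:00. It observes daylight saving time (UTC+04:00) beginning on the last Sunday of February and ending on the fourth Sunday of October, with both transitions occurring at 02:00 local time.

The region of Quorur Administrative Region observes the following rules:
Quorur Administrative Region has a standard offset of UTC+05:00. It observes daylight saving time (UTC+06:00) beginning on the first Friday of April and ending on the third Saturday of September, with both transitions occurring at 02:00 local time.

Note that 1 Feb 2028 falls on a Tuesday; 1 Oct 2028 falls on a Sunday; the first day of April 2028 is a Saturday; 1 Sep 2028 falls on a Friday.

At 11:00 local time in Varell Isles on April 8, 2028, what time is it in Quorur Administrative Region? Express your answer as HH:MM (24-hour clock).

1 February 2028 is a Tuesday, so Sundays fall on 6, 13, 20, 27; the last is February 27.
1 October 2028 is a Sunday, so the first Sunday is October 1 and the fourth is October 22.
April 8, 2028 lies within the daylight-saving period (27 February – 22 October), so Varell Isles is on daylight time, UTC+04:00.
11:00 Varell Isles − 4h = 07:00 UTC.
1 April 2028 is a Saturday, so the first Friday is April 7.
1 September 2028 is a Friday, so the first Saturday is September 2 and the third is September 16.
At the standard offset (UTC+05:00), 07:00 UTC + 5h = 12:00 Quorur Administrative Region standard time.
The standard-time date in Quorur Administrative Region, April 8, 2028, falls between 7 April and 16 September, so daylight saving is in effect and Quorur Administrative Region is at UTC+06:00.
07:00 UTC + 6h = 13:00 Quorur Administrative Region.

13:00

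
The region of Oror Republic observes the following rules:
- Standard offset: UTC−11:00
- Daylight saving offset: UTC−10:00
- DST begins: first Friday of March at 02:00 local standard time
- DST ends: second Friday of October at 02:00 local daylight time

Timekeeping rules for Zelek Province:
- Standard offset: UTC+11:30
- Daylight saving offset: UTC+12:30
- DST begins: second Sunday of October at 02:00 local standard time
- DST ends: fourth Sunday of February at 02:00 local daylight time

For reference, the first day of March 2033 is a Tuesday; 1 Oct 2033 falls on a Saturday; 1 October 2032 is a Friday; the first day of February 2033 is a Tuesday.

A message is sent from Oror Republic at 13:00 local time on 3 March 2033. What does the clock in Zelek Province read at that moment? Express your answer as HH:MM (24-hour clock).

11:30

1 March 2033 is a Tuesday, so the first Friday is March 4.
1 October 2033 is a Saturday, so the first Friday is October 7 and the second is October 14.
3 March 2033 does not fall between 4 March and 14 October, so daylight saving is not in effect and Oror Republic is at UTC−11:00.
13:00 Oror Republic + 11h = 00:00 UTC (rolling into the next day, 4 March 2033).
1 October 2032 is a Friday, so the first Sunday is October 3 and the second is October 10.
1 February 2033 is a Tuesday, so the first Sunday is February 6 and the fourth is February 27.
At the standard offset (UTC+11:30), 00:00 UTC + 11h30m = 11:30 Zelek Province standard time.
Daylight saving runs 10 October 2032 – 27 February 2033; the standard-time date in Zelek Province, 4 March 2033, is outside that window, so Zelek Province is on standard time at UTC+11:30.
00:00 UTC + 11h30m = 11:30 Zelek Province.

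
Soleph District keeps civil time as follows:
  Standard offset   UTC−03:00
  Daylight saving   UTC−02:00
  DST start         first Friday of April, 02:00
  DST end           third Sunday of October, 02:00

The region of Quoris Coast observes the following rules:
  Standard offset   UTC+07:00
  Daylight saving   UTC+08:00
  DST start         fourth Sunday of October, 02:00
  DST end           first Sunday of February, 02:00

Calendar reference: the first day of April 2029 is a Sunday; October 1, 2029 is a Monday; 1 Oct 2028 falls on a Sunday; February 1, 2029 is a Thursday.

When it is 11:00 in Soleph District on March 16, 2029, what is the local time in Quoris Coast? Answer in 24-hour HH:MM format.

1 April 2029 is a Sunday, so the first Friday is April 6.
1 October 2029 is a Monday, so the first Sunday is October 7 and the third is October 21.
Daylight saving runs 6 April – 21 October; March 16, 2029 is outside that window, so Soleph District is on standard time at UTC−03:00.
11:00 Soleph District + 3h = 14:00 UTC.
1 October 2028 is a Sunday, so the first Sunday is October 1 and the fourth is October 22.
1 February 2029 is a Thursday, so the first Sunday is February 4.
At the standard offset (UTC+07:00), 14:00 UTC + 7h = 21:00 Quoris Coast standard time.
The standard-time date in Quoris Coast, March 16, 2029, does not fall between 22 October 2028 and 4 February 2029, so daylight saving is not in effect and Quoris Coast is at UTC+07:00.
14:00 UTC + 7h = 21:00 Quoris Coast.

21:00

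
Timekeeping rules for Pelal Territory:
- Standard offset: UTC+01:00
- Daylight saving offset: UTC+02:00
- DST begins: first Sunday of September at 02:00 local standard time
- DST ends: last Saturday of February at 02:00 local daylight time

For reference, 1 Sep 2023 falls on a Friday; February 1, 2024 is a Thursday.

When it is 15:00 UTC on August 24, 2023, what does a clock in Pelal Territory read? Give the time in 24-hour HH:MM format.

1 September 2023 is a Friday, so the first Sunday is September 3.
1 February 2024 is a Thursday, so Saturdays fall on 3, 10, 17, 24; the last is February 24.
At the standard offset (UTC+01:00), 15:00 UTC + 1h = 16:00 Pelal Territory standard time.
Daylight saving runs 3 September 2023 – 24 February 2024; the standard-time date in Pelal Territory, August 24, 2023, is outside that window, so Pelal Territory is on standard time at UTC+01:00.
15:00 UTC + 1h = 16:00 local.

16:00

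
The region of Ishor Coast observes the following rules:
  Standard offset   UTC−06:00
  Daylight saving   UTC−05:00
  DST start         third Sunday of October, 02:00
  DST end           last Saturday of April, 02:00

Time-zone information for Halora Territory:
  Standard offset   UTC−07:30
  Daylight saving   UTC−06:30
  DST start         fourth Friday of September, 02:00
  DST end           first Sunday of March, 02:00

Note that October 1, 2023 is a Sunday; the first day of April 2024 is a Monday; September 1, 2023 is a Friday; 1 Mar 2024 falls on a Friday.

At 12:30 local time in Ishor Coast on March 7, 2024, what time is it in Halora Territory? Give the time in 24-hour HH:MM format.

10:00

1 October 2023 is a Sunday, so the first Sunday is October 1 and the third is October 15.
1 April 2024 is a Monday, so Saturdays fall on 6, 13, 20, 27; the last is April 27.
Daylight saving runs 15 October 2023 – 27 April 2024; March 7, 2024 is inside that window, so Ishor Coast is at UTC−05:00.
12:30 Ishor Coast + 5h = 17:30 UTC.
1 September 2023 is a Friday, so the first Friday is September 1 and the fourth is September 22.
1 March 2024 is a Friday, so the first Sunday is March 3.
At the standard offset (UTC−07:30), 17:30 UTC − 7h30m = 10:00 Halora Territory standard time.
The standard-time date in Halora Territory, March 7, 2024, is outside the daylight-saving period (22 September 2023 – 3 March 2024), so Halora Territory is on standard time, UTC−07:30.
17:30 UTC − 7h30m = 10:00 Halora Territory.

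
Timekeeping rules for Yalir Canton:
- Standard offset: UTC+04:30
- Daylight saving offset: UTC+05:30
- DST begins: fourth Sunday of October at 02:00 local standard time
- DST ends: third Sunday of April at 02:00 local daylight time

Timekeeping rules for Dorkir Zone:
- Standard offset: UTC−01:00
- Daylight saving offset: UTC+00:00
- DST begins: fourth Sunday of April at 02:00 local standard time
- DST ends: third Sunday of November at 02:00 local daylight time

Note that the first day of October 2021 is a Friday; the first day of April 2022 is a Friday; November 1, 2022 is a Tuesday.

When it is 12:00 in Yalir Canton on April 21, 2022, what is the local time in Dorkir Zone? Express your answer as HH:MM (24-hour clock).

06:30

1 October 2021 is a Friday, so the first Sunday is October 3 and the fourth is October 24.
1 April 2022 is a Friday, so the first Sunday is April 3 and the third is April 17.
April 21, 2022 is outside the daylight-saving period (24 October 2021 – 17 April 2022), so Yalir Canton is on standard time, UTC+04:30.
12:00 Yalir Canton − 4h30m = 07:30 UTC.
1 April 2022 is a Friday, so the first Sunday is April 3 and the fourth is April 24.
1 November 2022 is a Tuesday, so the first Sunday is November 6 and the third is November 20.
At the standard offset (UTC−01:00), 07:30 UTC − 1h = 06:30 Dorkir Zone standard time.
Daylight saving runs 24 April – 20 November; the standard-time date in Dorkir Zone, April 21, 2022, is outside that window, so Dorkir Zone is on standard time at UTC−01:00.
07:30 UTC − 1h = 06:30 Dorkir Zone.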